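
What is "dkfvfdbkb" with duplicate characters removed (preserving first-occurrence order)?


Input: 'dkfvfdbkb'
Operation: keep first occurrence of each character
Scan: s[0]='d' new -> keep; s[1]='k' new -> keep; s[2]='f' new -> keep; s[3]='v' new -> keep; s[4]='f' seen -> skip; s[5]='d' seen -> skip; s[6]='b' new -> keep; s[7]='k' seen -> skip; s[8]='b' seen -> skip
Result: dkfvb


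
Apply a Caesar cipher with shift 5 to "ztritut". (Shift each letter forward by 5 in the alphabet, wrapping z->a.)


Input: 'ztritut', shift = 5
Operation: for each letter, (position + 5) mod 26
Mapping: 'z'(25+5=30, 30 mod 26=4)->'e', 't'(19+5=24)->'y', 'r'(17+5=22)->'w', 'i'(8+5=13)->'n', 't'(19+5=24)->'y', 'u'(20+5=25)->'z', 't'(19+5=24)->'y'
Result: eywnyzy


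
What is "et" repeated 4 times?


Input string: 'et'
Operation: repeat 4 times
Concatenation: 'et' + 'et' + 'et' + 'et'
Result: etetetet


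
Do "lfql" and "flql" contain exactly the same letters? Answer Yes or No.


String 1: 'lfql' -> sorted: 'fllq'
String 2: 'flql' -> sorted: 'fllq'
Compare sorted forms: 'fllq' == 'fllq'
Anagram: Yes


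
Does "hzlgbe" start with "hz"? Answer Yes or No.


Input string: 'hzlgbe'
Prefix to check: 'hz'
First 2 characters of input: 'hz'
Match: True
Result: Yes


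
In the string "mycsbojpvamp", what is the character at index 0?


Input string: 'mycsbojpvamp'
Operation: get character at index 0
Index mapping: s[0]='m'
Result: 'm'


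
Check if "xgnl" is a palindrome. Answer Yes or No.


Input string: 'xgnl'
Reversed: 'lngx'
Compare pairs: s[0]='x' vs s[3]='l' (mismatch), s[1]='g' vs s[2]='n' (mismatch)
Palindrome: No


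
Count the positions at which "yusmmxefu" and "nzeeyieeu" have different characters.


String 1: 'yusmmxefu'
String 2: 'nzeeyieeu'
Compare each position: pos 0: 'y'!='n', pos 1: 'u'!='z', pos 2: 's'!='e', pos 3: 'm'!='e', pos 4: 'm'!='y', pos 5: 'x'!='i', pos 6: 'e'=='e', pos 7: 'f'!='e', pos 8: 'u'=='u'
Differing positions: 7
Hamming distance: 7


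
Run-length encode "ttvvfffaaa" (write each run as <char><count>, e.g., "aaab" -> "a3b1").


Input: 'ttvvfffaaa'
Operation: identify consecutive runs
Runs: 'tt' -> t2, 'vv' -> v2, 'fff' -> f3, 'aaa' -> a3
Encoded: t2v2f3a3


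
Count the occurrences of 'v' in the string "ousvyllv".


Input string: 'ousvyllv'
Target character: 'v'
Scan each position: s[3]='v', s[7]='v'
Matches found at indices: 3, 7
Total: 2


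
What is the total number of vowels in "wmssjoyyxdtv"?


Input string: 'wmssjoyyxdtv'
Operation: count vowels (a, e, i, o, u)
Scan: s[0]='w', s[1]='m', s[2]='s', s[3]='s', s[4]='j', s[5]='o' (vowel), s[6]='y', s[7]='y', s[8]='x', s[9]='d', s[10]='t', s[11]='v'
Vowels found: 1
Result: 1


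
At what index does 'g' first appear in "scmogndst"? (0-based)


Input string: 'scmogndst'
Target: 'g'
Scanning left to right: s[0]='s', s[1]='c', s[2]='m', s[3]='o', s[4]='g'
First match at index: 4


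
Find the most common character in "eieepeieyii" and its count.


Input: 'eieepeieyii'
Operation: tally each character
Counts: 'e':5, 'i':4, 'p':1, 'y':1
Maximum: 'e' appears 5 times


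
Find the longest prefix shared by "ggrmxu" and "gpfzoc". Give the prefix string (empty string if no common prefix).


String 1: 'ggrmxu'
String 2: 'gpfzoc'
Compare position by position:
pos 0: 'g' vs 'g' match
pos 1: 'g' vs 'p' differ -> stop
Longest common prefix: "g" (length 1)


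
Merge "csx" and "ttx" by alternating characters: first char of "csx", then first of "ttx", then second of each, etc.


String 1: 'csx'
String 2: 'ttx'
Operation: alternate characters
Pairs: 'c'+'t', 's'+'t', 'x'+'x'
Result: ctstxx


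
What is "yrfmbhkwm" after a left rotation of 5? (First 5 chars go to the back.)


Input: 'yrfmbhkwm', shift = 5
Operation: split at index 5 and swap parts
Front part s[0:5] = 'yrfmb'
Back part s[5:] = 'hkwm'
Rotated = back + front = 'hkwm' + 'yrfmb'
Result: hkwmyrfmb


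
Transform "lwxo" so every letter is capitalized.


Input string: 'lwxo'
Operation: convert each letter to uppercase
Mapping: 'l'->'L', 'w'->'W', 'x'->'X', 'o'->'O'
Result: LWXO


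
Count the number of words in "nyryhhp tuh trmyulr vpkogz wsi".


Input string: 'nyryhhp tuh trmyulr vpkogz wsi'
Operation: split by spaces
Words found: 'nyryhhp', 'tuh', 'trmyulr', 'vpkogz', 'wsi'
Word count: 5


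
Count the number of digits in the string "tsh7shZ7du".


Input string: 'tsh7shZ7du'
Operation: count digit characters (0-9)
Scan: 't', 's', 'h', '7'(digit), 's', 'h', 'Z', '7'(digit), 'd', 'u'
Digits found: 2
Result: 2


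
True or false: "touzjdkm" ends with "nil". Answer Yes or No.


Input string: 'touzjdkm'
Suffix to check: 'nil'
Last 3 characters of input: 'dkm'
Match: False
Result: No


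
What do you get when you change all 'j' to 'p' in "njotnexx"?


Input string: 'njotnexx'
Operation: replace 'j' with 'p'
Positions of 'j': 1
After replacement: npotnexx


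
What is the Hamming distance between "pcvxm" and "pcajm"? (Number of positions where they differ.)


String 1: 'pcvxm'
String 2: 'pcajm'
Compare each position: pos 0: 'p'=='p', pos 1: 'c'=='c', pos 2: 'v'!='a', pos 3: 'x'!='j', pos 4: 'm'=='m'
Differing positions: 2
Hamming distance: 2


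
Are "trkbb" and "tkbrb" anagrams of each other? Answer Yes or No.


String 1: 'trkbb' -> sorted: 'bbkrt'
String 2: 'tkbrb' -> sorted: 'bbkrt'
Compare sorted forms: 'bbkrt' == 'bbkrt'
Anagram: Yes


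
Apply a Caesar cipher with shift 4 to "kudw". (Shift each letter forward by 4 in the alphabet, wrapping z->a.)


Input: 'kudw', shift = 4
Operation: for each letter, (position + 4) mod 26
Mapping: 'k'(10+4=14)->'o', 'u'(20+4=24)->'y', 'd'(3+4=7)->'h', 'w'(22+4=26, 26 mod 26=0)->'a'
Result: oyha


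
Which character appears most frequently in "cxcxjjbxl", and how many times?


Input: 'cxcxjjbxl'
Operation: tally each character
Counts: 'b':1, 'c':2, 'j':2, 'l':1, 'x':3
Maximum: 'x' appears 3 times


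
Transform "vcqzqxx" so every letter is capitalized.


Input string: 'vcqzqxx'
Operation: convert each letter to uppercase
Mapping: 'v'->'V', 'c'->'C', 'q'->'Q', 'z'->'Z', 'q'->'Q', 'x'->'X', 'x'->'X'
Result: VCQZQXX


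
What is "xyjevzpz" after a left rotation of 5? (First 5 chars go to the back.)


Input: 'xyjevzpz', shift = 5
Operation: split at index 5 and swap parts
Front part s[0:5] = 'xyjev'
Back part s[5:] = 'zpz'
Rotated = back + front = 'zpz' + 'xyjev'
Result: zpzxyjev


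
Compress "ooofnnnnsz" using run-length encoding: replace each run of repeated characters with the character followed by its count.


Input: 'ooofnnnnsz'
Operation: identify consecutive runs
Runs: 'ooo' -> o3, 'f' -> f1, 'nnnn' -> n4, 's' -> s1, 'z' -> z1
Encoded: o3f1n4s1z1


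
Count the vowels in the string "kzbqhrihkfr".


Input string: 'kzbqhrihkfr'
Operation: count vowels (a, e, i, o, u)
Scan: s[0]='k', s[1]='z', s[2]='b', s[3]='q', s[4]='h', s[5]='r', s[6]='i' (vowel), s[7]='h', s[8]='k', s[9]='f', s[10]='r'
Vowels found: 1
Result: 1


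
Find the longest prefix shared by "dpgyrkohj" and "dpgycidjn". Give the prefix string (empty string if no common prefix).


String 1: 'dpgyrkohj'
String 2: 'dpgycidjn'
Compare position by position:
pos 0: 'd' vs 'd' match
pos 1: 'p' vs 'p' match
pos 2: 'g' vs 'g' match
pos 3: 'y' vs 'y' match
pos 4: 'r' vs 'c' differ -> stop
Longest common prefix: "dpgy" (length 4)


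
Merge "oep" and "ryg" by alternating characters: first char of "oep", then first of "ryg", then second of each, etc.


String 1: 'oep'
String 2: 'ryg'
Operation: alternate characters
Pairs: 'o'+'r', 'e'+'y', 'p'+'g'
Result: oreypg


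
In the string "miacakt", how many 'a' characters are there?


Input string: 'miacakt'
Target character: 'a'
Scan each position: s[2]='a', s[4]='a'
Matches found at indices: 2, 4
Total: 2


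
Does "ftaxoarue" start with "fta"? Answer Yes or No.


Input string: 'ftaxoarue'
Prefix to check: 'fta'
First 3 characters of input: 'fta'
Match: True
Result: Yes


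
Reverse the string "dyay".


Input string: 'dyay'
Operation: reverse character order
Original order: 'd' -> 'y' -> 'a' -> 'y'
Reversed order: 'y' -> 'a' -> 'y' -> 'd'
Result: yayd


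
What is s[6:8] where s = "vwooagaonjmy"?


Input string: 'vwooagaonjmy'
Operation: slice [6:8]
Extract characters: s[6]='a', s[7]='o'
Result: ao


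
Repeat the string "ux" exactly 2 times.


Input string: 'ux'
Operation: repeat 2 times
Concatenation: 'ux' + 'ux'
Result: uxux


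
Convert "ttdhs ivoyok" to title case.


Input string: 'ttdhs ivoyok'
Operation: capitalize first letter of each word
Word transformations: 'ttdhs'->'Ttdhs', 'ivoyok'->'Ivoyok'
Result: Ttdhs Ivoyok


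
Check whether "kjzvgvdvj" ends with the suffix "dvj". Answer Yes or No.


Input string: 'kjzvgvdvj'
Suffix to check: 'dvj'
Last 3 characters of input: 'dvj'
Match: True
Result: Yes


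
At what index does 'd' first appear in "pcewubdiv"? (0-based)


Input string: 'pcewubdiv'
Target: 'd'
Scanning left to right: s[0]='p', s[1]='c', s[2]='e', s[3]='w', s[4]='u', s[5]='b', s[6]='d'
First match at index: 6


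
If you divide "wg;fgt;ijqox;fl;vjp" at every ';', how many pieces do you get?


Input string: 'wg;fgt;ijqox;fl;vjp'
Delimiter: ';'
Split result: 'wg', 'fgt', 'ijqox', 'fl', 'vjp'
Number of parts: 5


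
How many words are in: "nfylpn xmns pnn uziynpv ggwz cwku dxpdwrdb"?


Input string: 'nfylpn xmns pnn uziynpv ggwz cwku dxpdwrdb'
Operation: split by spaces
Words found: 'nfylpn', 'xmns', 'pnn', 'uziynpv', 'ggwz', 'cwku', 'dxpdwrdb'
Word count: 7


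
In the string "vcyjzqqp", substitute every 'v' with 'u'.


Input string: 'vcyjzqqp'
Operation: replace 'v' with 'u'
Positions of 'v': 0
After replacement: ucyjzqqp


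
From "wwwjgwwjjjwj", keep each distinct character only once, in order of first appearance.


Input: 'wwwjgwwjjjwj'
Operation: keep first occurrence of each character
Scan: s[0]='w' new -> keep; s[1]='w' seen -> skip; s[2]='w' seen -> skip; s[3]='j' new -> keep; s[4]='g' new -> keep; s[5]='w' seen -> skip; s[6]='w' seen -> skip; s[7]='j' seen -> skip; s[8]='j' seen -> skip; s[9]='j' seen -> skip; s[10]='w' seen -> skip; s[11]='j' seen -> skip
Result: wjg


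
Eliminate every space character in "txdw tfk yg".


Input string: 'txdw tfk yg'
Operation: remove all spaces
Words: 'txdw', 'tfk', 'yg'
Join without spaces: txdwtfkyg


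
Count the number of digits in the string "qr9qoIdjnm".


Input string: 'qr9qoIdjnm'
Operation: count digit characters (0-9)
Scan: 'q', 'r', '9'(digit), 'q', 'o', 'I', 'd', 'j', 'n', 'm'
Digits found: 1
Result: 1


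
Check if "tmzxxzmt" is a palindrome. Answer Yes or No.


Input string: 'tmzxxzmt'
Reversed: 'tmzxxzmt'
Compare pairs: s[0]='t' vs s[7]='t' (match), s[1]='m' vs s[6]='m' (match), s[2]='z' vs s[5]='z' (match), s[3]='x' vs s[4]='x' (match)
Palindrome: Yes


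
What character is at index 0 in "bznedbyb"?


Input string: 'bznedbyb'
Operation: get character at index 0
Index mapping: s[0]='b'
Result: 'b'


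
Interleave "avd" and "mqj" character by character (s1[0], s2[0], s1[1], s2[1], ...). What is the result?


String 1: 'avd'
String 2: 'mqj'
Operation: alternate characters
Pairs: 'a'+'m', 'v'+'q', 'd'+'j'
Result: amvqdj


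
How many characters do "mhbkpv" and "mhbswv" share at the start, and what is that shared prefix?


String 1: 'mhbkpv'
String 2: 'mhbswv'
Compare position by position:
pos 0: 'm' vs 'm' match
pos 1: 'h' vs 'h' match
pos 2: 'b' vs 'b' match
pos 3: 'k' vs 's' differ -> stop
Longest common prefix: "mhb" (length 3)


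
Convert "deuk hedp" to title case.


Input string: 'deuk hedp'
Operation: capitalize first letter of each word
Word transformations: 'deuk'->'Deuk', 'hedp'->'Hedp'
Result: Deuk Hedp


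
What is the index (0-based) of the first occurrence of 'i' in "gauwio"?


Input string: 'gauwio'
Target: 'i'
Scanning left to right: s[0]='g', s[1]='a', s[2]='u', s[3]='w', s[4]='i'
First match at index: 4


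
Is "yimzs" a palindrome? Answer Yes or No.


Input string: 'yimzs'
Reversed: 'szmiy'
Compare pairs: s[0]='y' vs s[4]='s' (mismatch), s[1]='i' vs s[3]='z' (mismatch)
Palindrome: No


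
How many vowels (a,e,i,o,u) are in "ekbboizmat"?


Input string: 'ekbboizmat'
Operation: count vowels (a, e, i, o, u)
Scan: s[0]='e' (vowel), s[1]='k', s[2]='b', s[3]='b', s[4]='o' (vowel), s[5]='i' (vowel), s[6]='z', s[7]='m', s[8]='a' (vowel), s[9]='t'
Vowels found: 4
Result: 4


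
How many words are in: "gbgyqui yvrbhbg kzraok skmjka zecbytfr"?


Input string: 'gbgyqui yvrbhbg kzraok skmjka zecbytfr'
Operation: split by spaces
Words found: 'gbgyqui', 'yvrbhbg', 'kzraok', 'skmjka', 'zecbytfr'
Word count: 5


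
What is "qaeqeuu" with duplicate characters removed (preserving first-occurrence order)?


Input: 'qaeqeuu'
Operation: keep first occurrence of each character
Scan: s[0]='q' new -> keep; s[1]='a' new -> keep; s[2]='e' new -> keep; s[3]='q' seen -> skip; s[4]='e' seen -> skip; s[5]='u' new -> keep; s[6]='u' seen -> skip
Result: qaeu


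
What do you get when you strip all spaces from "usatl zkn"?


Input string: 'usatl zkn'
Operation: remove all spaces
Words: 'usatl', 'zkn'
Join without spaces: usatlzkn


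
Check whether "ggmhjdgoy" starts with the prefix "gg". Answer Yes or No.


Input string: 'ggmhjdgoy'
Prefix to check: 'gg'
First 2 characters of input: 'gg'
Match: True
Result: Yes


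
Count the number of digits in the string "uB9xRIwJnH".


Input string: 'uB9xRIwJnH'
Operation: count digit characters (0-9)
Scan: 'u', 'B', '9'(digit), 'x', 'R', 'I', 'w', 'J', 'n', 'H'
Digits found: 1
Result: 1


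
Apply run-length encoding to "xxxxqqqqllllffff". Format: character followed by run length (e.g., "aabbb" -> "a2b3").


Input: 'xxxxqqqqllllffff'
Operation: identify consecutive runs
Runs: 'xxxx' -> x4, 'qqqq' -> q4, 'llll' -> l4, 'ffff' -> f4
Encoded: x4q4l4f4


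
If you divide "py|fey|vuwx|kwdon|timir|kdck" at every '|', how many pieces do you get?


Input string: 'py|fey|vuwx|kwdon|timir|kdck'
Delimiter: '|'
Split result: 'py', 'fey', 'vuwx', 'kwdon', 'timir', 'kdck'
Number of parts: 6


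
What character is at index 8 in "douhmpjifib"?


Input string: 'douhmpjifib'
Operation: get character at index 8
Index mapping: s[0]='d', s[1]='o', s[2]='u', s[3]='h', s[4]='m', s[5]='p', s[6]='j', s[7]='i', s[8]='f'
Result: 'f'


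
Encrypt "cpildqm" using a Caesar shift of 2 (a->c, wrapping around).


Input: 'cpildqm', shift = 2
Operation: for each letter, (position + 2) mod 26
Mapping: 'c'(2+2=4)->'e', 'p'(15+2=17)->'r', 'i'(8+2=10)->'k', 'l'(11+2=13)->'n', 'd'(3+2=5)->'f', 'q'(16+2=18)->'s', 'm'(12+2=14)->'o'
Result: erknfso


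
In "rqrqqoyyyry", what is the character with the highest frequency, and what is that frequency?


Input: 'rqrqqoyyyry'
Operation: tally each character
Counts: 'o':1, 'q':3, 'r':3, 'y':4
Maximum: 'y' appears 4 times


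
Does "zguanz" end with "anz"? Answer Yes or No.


Input string: 'zguanz'
Suffix to check: 'anz'
Last 3 characters of input: 'anz'
Match: True
Result: Yes


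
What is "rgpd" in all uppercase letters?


Input string: 'rgpd'
Operation: convert each letter to uppercase
Mapping: 'r'->'R', 'g'->'G', 'p'->'P', 'd'->'D'
Result: RGPD


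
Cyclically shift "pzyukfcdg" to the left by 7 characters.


Input: 'pzyukfcdg', shift = 7
Operation: split at index 7 and swap parts
Front part s[0:7] = 'pzyukfc'
Back part s[7:] = 'dg'
Rotated = back + front = 'dg' + 'pzyukfc'
Result: dgpzyukfc


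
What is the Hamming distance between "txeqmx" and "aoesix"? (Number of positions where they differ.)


String 1: 'txeqmx'
String 2: 'aoesix'
Compare each position: pos 0: 't'!='a', pos 1: 'x'!='o', pos 2: 'e'=='e', pos 3: 'q'!='s', pos 4: 'm'!='i', pos 5: 'x'=='x'
Differing positions: 4
Hamming distance: 4


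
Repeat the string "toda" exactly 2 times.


Input string: 'toda'
Operation: repeat 2 times
Concatenation: 'toda' + 'toda'
Result: todatoda


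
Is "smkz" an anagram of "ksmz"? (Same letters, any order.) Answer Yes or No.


String 1: 'ksmz' -> sorted: 'kmsz'
String 2: 'smkz' -> sorted: 'kmsz'
Compare sorted forms: 'kmsz' == 'kmsz'
Anagram: Yes


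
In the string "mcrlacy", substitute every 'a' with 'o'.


Input string: 'mcrlacy'
Operation: replace 'a' with 'o'
Positions of 'a': 4
After replacement: mcrlocy


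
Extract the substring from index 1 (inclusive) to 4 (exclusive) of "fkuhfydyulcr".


Input string: 'fkuhfydyulcr'
Operation: slice [1:4]
Extract characters: s[1]='k', s[2]='u', s[3]='h'
Result: kuh


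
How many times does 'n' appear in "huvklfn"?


Input string: 'huvklfn'
Target character: 'n'
Scan each position: s[6]='n'
Matches found at indices: 6
Total: 1


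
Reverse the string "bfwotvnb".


Input string: 'bfwotvnb'
Operation: reverse character order
Original order: 'b' -> 'f' -> 'w' -> 'o' -> 't' -> 'v' -> 'n' -> 'b'
Reversed order: 'b' -> 'n' -> 'v' -> 't' -> 'o' -> 'w' -> 'f' -> 'b'
Result: bnvtowfb


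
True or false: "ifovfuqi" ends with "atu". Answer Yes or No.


Input string: 'ifovfuqi'
Suffix to check: 'atu'
Last 3 characters of input: 'uqi'
Match: False
Result: No


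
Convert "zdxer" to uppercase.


Input string: 'zdxer'
Operation: convert each letter to uppercase
Mapping: 'z'->'Z', 'd'->'D', 'x'->'X', 'e'->'E', 'r'->'R'
Result: ZDXER


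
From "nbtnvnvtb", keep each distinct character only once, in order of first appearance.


Input: 'nbtnvnvtb'
Operation: keep first occurrence of each character
Scan: s[0]='n' new -> keep; s[1]='b' new -> keep; s[2]='t' new -> keep; s[3]='n' seen -> skip; s[4]='v' new -> keep; s[5]='n' seen -> skip; s[6]='v' seen -> skip; s[7]='t' seen -> skip; s[8]='b' seen -> skip
Result: nbtv


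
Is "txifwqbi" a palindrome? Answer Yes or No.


Input string: 'txifwqbi'
Reversed: 'ibqwfixt'
Compare pairs: s[0]='t' vs s[7]='i' (mismatch), s[1]='x' vs s[6]='b' (mismatch), s[2]='i' vs s[5]='q' (mismatch), s[3]='f' vs s[4]='w' (mismatch)
Palindrome: No


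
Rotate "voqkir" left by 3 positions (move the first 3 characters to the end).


Input: 'voqkir', shift = 3
Operation: split at index 3 and swap parts
Front part s[0:3] = 'voq'
Back part s[3:] = 'kir'
Rotated = back + front = 'kir' + 'voq'
Result: kirvoq


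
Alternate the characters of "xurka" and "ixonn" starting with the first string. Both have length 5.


String 1: 'xurka'
String 2: 'ixonn'
Operation: alternate characters
Pairs: 'x'+'i', 'u'+'x', 'r'+'o', 'k'+'n', 'a'+'n'
Result: xiuxroknan


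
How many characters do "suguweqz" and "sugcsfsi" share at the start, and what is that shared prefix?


String 1: 'suguweqz'
String 2: 'sugcsfsi'
Compare position by position:
pos 0: 's' vs 's' match
pos 1: 'u' vs 'u' match
pos 2: 'g' vs 'g' match
pos 3: 'u' vs 'c' differ -> stop
Longest common prefix: "sug" (length 3)


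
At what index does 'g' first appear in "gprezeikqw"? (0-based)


Input string: 'gprezeikqw'
Target: 'g'
Scanning left to right: s[0]='g'
First match at index: 0


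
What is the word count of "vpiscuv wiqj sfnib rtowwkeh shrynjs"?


Input string: 'vpiscuv wiqj sfnib rtowwkeh shrynjs'
Operation: split by spaces
Words found: 'vpiscuv', 'wiqj', 'sfnib', 'rtowwkeh', 'shrynjs'
Word count: 5


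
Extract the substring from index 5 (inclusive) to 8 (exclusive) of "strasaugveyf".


Input string: 'strasaugveyf'
Operation: slice [5:8]
Extract characters: s[5]='a', s[6]='u', s[7]='g'
Result: aug


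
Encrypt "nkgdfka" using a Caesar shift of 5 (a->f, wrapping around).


Input: 'nkgdfka', shift = 5
Operation: for each letter, (position + 5) mod 26
Mapping: 'n'(13+5=18)->'s', 'k'(10+5=15)->'p', 'g'(6+5=11)->'l', 'd'(3+5=8)->'i', 'f'(5+5=10)->'k', 'k'(10+5=15)->'p', 'a'(0+5=5)->'f'
Result: splikpf


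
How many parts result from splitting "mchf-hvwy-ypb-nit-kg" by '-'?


Input string: 'mchf-hvwy-ypb-nit-kg'
Delimiter: '-'
Split result: 'mchf', 'hvwy', 'ypb', 'nit', 'kg'
Number of parts: 5


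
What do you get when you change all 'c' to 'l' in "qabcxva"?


Input string: 'qabcxva'
Operation: replace 'c' with 'l'
Positions of 'c': 3
After replacement: qablxva


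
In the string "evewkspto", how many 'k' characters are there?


Input string: 'evewkspto'
Target character: 'k'
Scan each position: s[4]='k'
Matches found at indices: 4
Total: 1


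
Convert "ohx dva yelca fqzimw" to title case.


Input string: 'ohx dva yelca fqzimw'
Operation: capitalize first letter of each word
Word transformations: 'ohx'->'Ohx', 'dva'->'Dva', 'yelca'->'Yelca', 'fqzimw'->'Fqzimw'
Result: Ohx Dva Yelca Fqzimw


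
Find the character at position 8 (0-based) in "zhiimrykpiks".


Input string: 'zhiimrykpiks'
Operation: get character at index 8
Index mapping: s[0]='z', s[1]='h', s[2]='i', s[3]='i', s[4]='m', s[5]='r', s[6]='y', s[7]='k', s[8]='p'
Result: 'p'


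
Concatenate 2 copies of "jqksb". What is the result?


Input string: 'jqksb'
Operation: repeat 2 times
Concatenation: 'jqksb' + 'jqksb'
Result: jqksbjqksb


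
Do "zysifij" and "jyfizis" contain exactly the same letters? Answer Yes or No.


String 1: 'zysifij' -> sorted: 'fiijsyz'
String 2: 'jyfizis' -> sorted: 'fiijsyz'
Compare sorted forms: 'fiijsyz' == 'fiijsyz'
Anagram: Yes


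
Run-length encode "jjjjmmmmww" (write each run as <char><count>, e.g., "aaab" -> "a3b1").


Input: 'jjjjmmmmww'
Operation: identify consecutive runs
Runs: 'jjjj' -> j4, 'mmmm' -> m4, 'ww' -> w2
Encoded: j4m4w2


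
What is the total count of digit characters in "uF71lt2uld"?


Input string: 'uF71lt2uld'
Operation: count digit characters (0-9)
Scan: 'u', 'F', '7'(digit), '1'(digit), 'l', 't', '2'(digit), 'u', 'l', 'd'
Digits found: 3
Result: 3


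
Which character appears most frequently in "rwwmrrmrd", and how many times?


Input: 'rwwmrrmrd'
Operation: tally each character
Counts: 'd':1, 'm':2, 'r':4, 'w':2
Maximum: 'r' appears 4 times


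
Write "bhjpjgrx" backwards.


Input string: 'bhjpjgrx'
Operation: reverse character order
Original order: 'b' -> 'h' -> 'j' -> 'p' -> 'j' -> 'g' -> 'r' -> 'x'
Reversed order: 'x' -> 'r' -> 'g' -> 'j' -> 'p' -> 'j' -> 'h' -> 'b'
Result: xrgjpjhb


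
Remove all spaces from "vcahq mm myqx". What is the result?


Input string: 'vcahq mm myqx'
Operation: remove all spaces
Words: 'vcahq', 'mm', 'myqx'
Join without spaces: vcahqmmmyqx


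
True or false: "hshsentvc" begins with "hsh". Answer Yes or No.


Input string: 'hshsentvc'
Prefix to check: 'hsh'
First 3 characters of input: 'hsh'
Match: True
Result: Yes


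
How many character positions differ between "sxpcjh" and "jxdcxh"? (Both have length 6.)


String 1: 'sxpcjh'
String 2: 'jxdcxh'
Compare each position: pos 0: 's'!='j', pos 1: 'x'=='x', pos 2: 'p'!='d', pos 3: 'c'=='c', pos 4: 'j'!='x', pos 5: 'h'=='h'
Differing positions: 3
Hamming distance: 3


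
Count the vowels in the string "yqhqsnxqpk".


Input string: 'yqhqsnxqpk'
Operation: count vowels (a, e, i, o, u)
Scan: s[0]='y', s[1]='q', s[2]='h', s[3]='q', s[4]='s', s[5]='n', s[6]='x', s[7]='q', s[8]='p', s[9]='k'
Vowels found: 0
Result: 0


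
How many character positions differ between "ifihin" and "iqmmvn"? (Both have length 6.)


String 1: 'ifihin'
String 2: 'iqmmvn'
Compare each position: pos 0: 'i'=='i', pos 1: 'f'!='q', pos 2: 'i'!='m', pos 3: 'h'!='m', pos 4: 'i'!='v', pos 5: 'n'=='n'
Differing positions: 4
Hamming distance: 4


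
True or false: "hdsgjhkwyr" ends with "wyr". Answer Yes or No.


Input string: 'hdsgjhkwyr'
Suffix to check: 'wyr'
Last 3 characters of input: 'wyr'
Match: True
Result: Yes


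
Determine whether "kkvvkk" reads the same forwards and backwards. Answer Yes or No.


Input string: 'kkvvkk'
Reversed: 'kkvvkk'
Compare pairs: s[0]='k' vs s[5]='k' (match), s[1]='k' vs s[4]='k' (match), s[2]='v' vs s[3]='v' (match)
Palindrome: Yes


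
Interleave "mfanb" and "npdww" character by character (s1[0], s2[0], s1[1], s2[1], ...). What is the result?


String 1: 'mfanb'
String 2: 'npdww'
Operation: alternate characters
Pairs: 'm'+'n', 'f'+'p', 'a'+'d', 'n'+'w', 'b'+'w'
Result: mnfpadnwbw


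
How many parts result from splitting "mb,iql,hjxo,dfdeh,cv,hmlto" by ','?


Input string: 'mb,iql,hjxo,dfdeh,cv,hmlto'
Delimiter: ','
Split result: 'mb', 'iql', 'hjxo', 'dfdeh', 'cv', 'hmlto'
Number of parts: 6


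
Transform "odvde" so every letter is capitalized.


Input string: 'odvde'
Operation: convert each letter to uppercase
Mapping: 'o'->'O', 'd'->'D', 'v'->'V', 'd'->'D', 'e'->'E'
Result: ODVDE


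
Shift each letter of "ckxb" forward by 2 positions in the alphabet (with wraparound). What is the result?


Input: 'ckxb', shift = 2
Operation: for each letter, (position + 2) mod 26
Mapping: 'c'(2+2=4)->'e', 'k'(10+2=12)->'m', 'x'(23+2=25)->'z', 'b'(1+2=3)->'d'
Result: emzd


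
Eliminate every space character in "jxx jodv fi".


Input string: 'jxx jodv fi'
Operation: remove all spaces
Words: 'jxx', 'jodv', 'fi'
Join without spaces: jxxjodvfi


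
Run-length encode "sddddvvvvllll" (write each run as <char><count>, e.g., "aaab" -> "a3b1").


Input: 'sddddvvvvllll'
Operation: identify consecutive runs
Runs: 's' -> s1, 'dddd' -> d4, 'vvvv' -> v4, 'llll' -> l4
Encoded: s1d4v4l4


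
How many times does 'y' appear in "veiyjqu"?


Input string: 'veiyjqu'
Target character: 'y'
Scan each position: s[3]='y'
Matches found at indices: 3
Total: 1


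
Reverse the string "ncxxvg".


Input string: 'ncxxvg'
Operation: reverse character order
Original order: 'n' -> 'c' -> 'x' -> 'x' -> 'v' -> 'g'
Reversed order: 'g' -> 'v' -> 'x' -> 'x' -> 'c' -> 'n'
Result: gvxxcn


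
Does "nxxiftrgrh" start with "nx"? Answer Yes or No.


Input string: 'nxxiftrgrh'
Prefix to check: 'nx'
First 2 characters of input: 'nx'
Match: True
Result: Yes


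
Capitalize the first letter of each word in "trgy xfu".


Input string: 'trgy xfu'
Operation: capitalize first letter of each word
Word transformations: 'trgy'->'Trgy', 'xfu'->'Xfu'
Result: Trgy Xfu


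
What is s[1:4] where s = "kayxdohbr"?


Input string: 'kayxdohbr'
Operation: slice [1:4]
Extract characters: s[1]='a', s[2]='y', s[3]='x'
Result: ayx


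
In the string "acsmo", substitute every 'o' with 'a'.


Input string: 'acsmo'
Operation: replace 'o' with 'a'
Positions of 'o': 4
After replacement: acsma


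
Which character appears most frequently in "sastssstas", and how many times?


Input: 'sastssstas'
Operation: tally each character
Counts: 'a':2, 's':6, 't':2
Maximum: 's' appears 6 times


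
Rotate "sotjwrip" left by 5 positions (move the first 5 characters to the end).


Input: 'sotjwrip', shift = 5
Operation: split at index 5 and swap parts
Front part s[0:5] = 'sotjw'
Back part s[5:] = 'rip'
Rotated = back + front = 'rip' + 'sotjw'
Result: ripsotjw


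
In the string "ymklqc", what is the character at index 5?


Input string: 'ymklqc'
Operation: get character at index 5
Index mapping: s[0]='y', s[1]='m', s[2]='k', s[3]='l', s[4]='q', s[5]='c'
Result: 'c'


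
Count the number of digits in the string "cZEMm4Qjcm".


Input string: 'cZEMm4Qjcm'
Operation: count digit characters (0-9)
Scan: 'c', 'Z', 'E', 'M', 'm', '4'(digit), 'Q', 'j', 'c', 'm'
Digits found: 1
Result: 1


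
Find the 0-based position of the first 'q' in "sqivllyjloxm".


Input string: 'sqivllyjloxm'
Target: 'q'
Scanning left to right: s[0]='s', s[1]='q'
First match at index: 1


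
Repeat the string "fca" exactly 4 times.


Input string: 'fca'
Operation: repeat 4 times
Concatenation: 'fca' + 'fca' + 'fca' + 'fca'
Result: fcafcafcafca


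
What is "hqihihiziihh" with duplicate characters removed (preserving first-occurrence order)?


Input: 'hqihihiziihh'
Operation: keep first occurrence of each character
Scan: s[0]='h' new -> keep; s[1]='q' new -> keep; s[2]='i' new -> keep; s[3]='h' seen -> skip; s[4]='i' seen -> skip; s[5]='h' seen -> skip; s[6]='i' seen -> skip; s[7]='z' new -> keep; s[8]='i' seen -> skip; s[9]='i' seen -> skip; s[10]='h' seen -> skip; s[11]='h' seen -> skip
Result: hqiz


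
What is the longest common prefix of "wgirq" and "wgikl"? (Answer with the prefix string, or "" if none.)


String 1: 'wgirq'
String 2: 'wgikl'
Compare position by position:
pos 0: 'w' vs 'w' match
pos 1: 'g' vs 'g' match
pos 2: 'i' vs 'i' match
pos 3: 'r' vs 'k' differ -> stop
Longest common prefix: "wgi" (length 3)


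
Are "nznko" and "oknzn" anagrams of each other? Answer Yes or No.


String 1: 'nznko' -> sorted: 'knnoz'
String 2: 'oknzn' -> sorted: 'knnoz'
Compare sorted forms: 'knnoz' == 'knnoz'
Anagram: Yes


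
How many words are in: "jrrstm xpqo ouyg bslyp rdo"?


Input string: 'jrrstm xpqo ouyg bslyp rdo'
Operation: split by spaces
Words found: 'jrrstm', 'xpqo', 'ouyg', 'bslyp', 'rdo'
Word count: 5


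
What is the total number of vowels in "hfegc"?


Input string: 'hfegc'
Operation: count vowels (a, e, i, o, u)
Scan: s[0]='h', s[1]='f', s[2]='e' (vowel), s[3]='g', s[4]='c'
Vowels found: 1
Result: 1


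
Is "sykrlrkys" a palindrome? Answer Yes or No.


Input string: 'sykrlrkys'
Reversed: 'sykrlrkys'
Compare pairs: s[0]='s' vs s[8]='s' (match), s[1]='y' vs s[7]='y' (match), s[2]='k' vs s[6]='k' (match), s[3]='r' vs s[5]='r' (match)
Palindrome: Yes


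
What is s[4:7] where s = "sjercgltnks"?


Input string: 'sjercgltnks'
Operation: slice [4:7]
Extract characters: s[4]='c', s[5]='g', s[6]='l'
Result: cgl


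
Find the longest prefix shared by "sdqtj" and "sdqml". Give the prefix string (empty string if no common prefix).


String 1: 'sdqtj'
String 2: 'sdqml'
Compare position by position:
pos 0: 's' vs 's' match
pos 1: 'd' vs 'd' match
pos 2: 'q' vs 'q' match
pos 3: 't' vs 'm' differ -> stop
Longest common prefix: "sdq" (length 3)


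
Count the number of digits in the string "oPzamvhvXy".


Input string: 'oPzamvhvXy'
Operation: count digit characters (0-9)
Scan: 'o', 'P', 'z', 'a', 'm', 'v', 'h', 'v', 'X', 'y'
Digits found: 0
Result: 0


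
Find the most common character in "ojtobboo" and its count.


Input: 'ojtobboo'
Operation: tally each character
Counts: 'b':2, 'j':1, 'o':4, 't':1
Maximum: 'o' appears 4 times


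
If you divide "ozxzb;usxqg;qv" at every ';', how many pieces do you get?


Input string: 'ozxzb;usxqg;qv'
Delimiter: ';'
Split result: 'ozxzb', 'usxqg', 'qv'
Number of parts: 3


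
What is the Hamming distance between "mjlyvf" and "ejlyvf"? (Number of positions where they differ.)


String 1: 'mjlyvf'
String 2: 'ejlyvf'
Compare each position: pos 0: 'm'!='e', pos 1: 'j'=='j', pos 2: 'l'=='l', pos 3: 'y'=='y', pos 4: 'v'=='v', pos 5: 'f'=='f'
Differing positions: 1
Hamming distance: 1


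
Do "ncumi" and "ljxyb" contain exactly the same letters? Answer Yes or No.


String 1: 'ncumi' -> sorted: 'cimnu'
String 2: 'ljxyb' -> sorted: 'bjlxy'
Compare sorted forms: 'cimnu' != 'bjlxy'
Anagram: No


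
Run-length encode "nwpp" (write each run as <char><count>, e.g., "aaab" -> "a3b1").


Input: 'nwpp'
Operation: identify consecutive runs
Runs: 'n' -> n1, 'w' -> w1, 'pp' -> p2
Encoded: n1w1p2


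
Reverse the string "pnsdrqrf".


Input string: 'pnsdrqrf'
Operation: reverse character order
Original order: 'p' -> 'n' -> 's' -> 'd' -> 'r' -> 'q' -> 'r' -> 'f'
Reversed order: 'f' -> 'r' -> 'q' -> 'r' -> 'd' -> 's' -> 'n' -> 'p'
Result: frqrdsnp


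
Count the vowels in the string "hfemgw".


Input string: 'hfemgw'
Operation: count vowels (a, e, i, o, u)
Scan: s[0]='h', s[1]='f', s[2]='e' (vowel), s[3]='m', s[4]='g', s[5]='w'
Vowels found: 1
Result: 1


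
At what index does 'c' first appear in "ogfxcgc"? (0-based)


Input string: 'ogfxcgc'
Target: 'c'
Scanning left to right: s[0]='o', s[1]='g', s[2]='f', s[3]='x', s[4]='c'
First match at index: 4


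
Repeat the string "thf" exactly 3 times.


Input string: 'thf'
Operation: repeat 3 times
Concatenation: 'thf' + 'thf' + 'thf'
Result: thfthfthf


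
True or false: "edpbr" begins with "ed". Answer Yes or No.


Input string: 'edpbr'
Prefix to check: 'ed'
First 2 characters of input: 'ed'
Match: True
Result: Yes


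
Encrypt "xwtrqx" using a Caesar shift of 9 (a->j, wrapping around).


Input: 'xwtrqx', shift = 9
Operation: for each letter, (position + 9) mod 26
Mapping: 'x'(23+9=32, 32 mod 26=6)->'g', 'w'(22+9=31, 31 mod 26=5)->'f', 't'(19+9=28, 28 mod 26=2)->'c', 'r'(17+9=26, 26 mod 26=0)->'a', 'q'(16+9=25)->'z', 'x'(23+9=32, 32 mod 26=6)->'g'
Result: gfcazg


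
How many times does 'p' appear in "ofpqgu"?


Input string: 'ofpqgu'
Target character: 'p'
Scan each position: s[2]='p'
Matches found at indices: 2
Total: 1


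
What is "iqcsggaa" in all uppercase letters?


Input string: 'iqcsggaa'
Operation: convert each letter to uppercase
Mapping: 'i'->'I', 'q'->'Q', 'c'->'C', 's'->'S', 'g'->'G', 'g'->'G', 'a'->'A', 'a'->'A'
Result: IQCSGGAA


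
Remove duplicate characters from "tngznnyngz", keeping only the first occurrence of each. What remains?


Input: 'tngznnyngz'
Operation: keep first occurrence of each character
Scan: s[0]='t' new -> keep; s[1]='n' new -> keep; s[2]='g' new -> keep; s[3]='z' new -> keep; s[4]='n' seen -> skip; s[5]='n' seen -> skip; s[6]='y' new -> keep; s[7]='n' seen -> skip; s[8]='g' seen -> skip; s[9]='z' seen -> skip
Result: tngzy


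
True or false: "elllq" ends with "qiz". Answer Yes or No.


Input string: 'elllq'
Suffix to check: 'qiz'
Last 3 characters of input: 'llq'
Match: False
Result: No


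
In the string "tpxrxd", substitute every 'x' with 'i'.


Input string: 'tpxrxd'
Operation: replace 'x' with 'i'
Positions of 'x': 2, 4
After replacement: tpirid


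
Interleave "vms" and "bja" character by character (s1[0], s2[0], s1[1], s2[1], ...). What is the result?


String 1: 'vms'
String 2: 'bja'
Operation: alternate characters
Pairs: 'v'+'b', 'm'+'j', 's'+'a'
Result: vbmjsa


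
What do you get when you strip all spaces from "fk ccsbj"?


Input string: 'fk ccsbj'
Operation: remove all spaces
Words: 'fk', 'ccsbj'
Join without spaces: fkccsbj


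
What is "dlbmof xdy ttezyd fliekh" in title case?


Input string: 'dlbmof xdy ttezyd fliekh'
Operation: capitalize first letter of each word
Word transformations: 'dlbmof'->'Dlbmof', 'xdy'->'Xdy', 'ttezyd'->'Ttezyd', 'fliekh'->'Fliekh'
Result: Dlbmof Xdy Ttezyd Fliekh


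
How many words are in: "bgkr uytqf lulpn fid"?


Input string: 'bgkr uytqf lulpn fid'
Operation: split by spaces
Words found: 'bgkr', 'uytqf', 'lulpn', 'fid'
Word count: 4


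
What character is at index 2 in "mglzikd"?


Input string: 'mglzikd'
Operation: get character at index 2
Index mapping: s[0]='m', s[1]='g', s[2]='l'
Result: 'l'


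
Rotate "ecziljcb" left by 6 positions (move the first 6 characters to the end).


Input: 'ecziljcb', shift = 6
Operation: split at index 6 and swap parts
Front part s[0:6] = 'eczilj'
Back part s[6:] = 'cb'
Rotated = back + front = 'cb' + 'eczilj'
Result: cbeczilj


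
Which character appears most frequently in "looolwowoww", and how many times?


Input: 'looolwowoww'
Operation: tally each character
Counts: 'l':2, 'o':5, 'w':4
Maximum: 'o' appears 5 times


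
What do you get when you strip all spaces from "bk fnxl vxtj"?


Input string: 'bk fnxl vxtj'
Operation: remove all spaces
Words: 'bk', 'fnxl', 'vxtj'
Join without spaces: bkfnxlvxtj


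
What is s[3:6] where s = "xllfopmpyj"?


Input string: 'xllfopmpyj'
Operation: slice [3:6]
Extract characters: s[3]='f', s[4]='o', s[5]='p'
Result: fop


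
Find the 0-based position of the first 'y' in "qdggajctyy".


Input string: 'qdggajctyy'
Target: 'y'
Scanning left to right: s[0]='q', s[1]='d', s[2]='g', s[3]='g', s[4]='a', s[5]='j', s[6]='c', s[7]='t', s[8]='y'
First match at index: 8


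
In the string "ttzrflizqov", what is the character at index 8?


Input string: 'ttzrflizqov'
Operation: get character at index 8
Index mapping: s[0]='t', s[1]='t', s[2]='z', s[3]='r', s[4]='f', s[5]='l', s[6]='i', s[7]='z', s[8]='q'
Result: 'q'


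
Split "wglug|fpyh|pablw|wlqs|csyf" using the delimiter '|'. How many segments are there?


Input string: 'wglug|fpyh|pablw|wlqs|csyf'
Delimiter: '|'
Split result: 'wglug', 'fpyh', 'pablw', 'wlqs', 'csyf'
Number of parts: 5


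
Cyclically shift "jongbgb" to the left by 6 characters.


Input: 'jongbgb', shift = 6
Operation: split at index 6 and swap parts
Front part s[0:6] = 'jongbg'
Back part s[6:] = 'b'
Rotated = back + front = 'b' + 'jongbg'
Result: bjongbg


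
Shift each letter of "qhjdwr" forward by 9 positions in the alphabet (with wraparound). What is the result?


Input: 'qhjdwr', shift = 9
Operation: for each letter, (position + 9) mod 26
Mapping: 'q'(16+9=25)->'z', 'h'(7+9=16)->'q', 'j'(9+9=18)->'s', 'd'(3+9=12)->'m', 'w'(22+9=31, 31 mod 26=5)->'f', 'r'(17+9=26, 26 mod 26=0)->'a'
Result: zqsmfa


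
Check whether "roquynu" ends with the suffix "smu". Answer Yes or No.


Input string: 'roquynu'
Suffix to check: 'smu'
Last 3 characters of input: 'ynu'
Match: False
Result: No


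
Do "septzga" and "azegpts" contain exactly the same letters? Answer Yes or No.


String 1: 'septzga' -> sorted: 'aegpstz'
String 2: 'azegpts' -> sorted: 'aegpstz'
Compare sorted forms: 'aegpstz' == 'aegpstz'
Anagram: Yes


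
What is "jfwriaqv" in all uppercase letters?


Input string: 'jfwriaqv'
Operation: convert each letter to uppercase
Mapping: 'j'->'J', 'f'->'F', 'w'->'W', 'r'->'R', 'i'->'I', 'a'->'A', 'q'->'Q', 'v'->'V'
Result: JFWRIAQV


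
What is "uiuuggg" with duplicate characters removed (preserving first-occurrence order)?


Input: 'uiuuggg'
Operation: keep first occurrence of each character
Scan: s[0]='u' new -> keep; s[1]='i' new -> keep; s[2]='u' seen -> skip; s[3]='u' seen -> skip; s[4]='g' new -> keep; s[5]='g' seen -> skip; s[6]='g' seen -> skip
Result: uig


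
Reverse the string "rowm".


Input string: 'rowm'
Operation: reverse character order
Original order: 'r' -> 'o' -> 'w' -> 'm'
Reversed order: 'm' -> 'w' -> 'o' -> 'r'
Result: mwor


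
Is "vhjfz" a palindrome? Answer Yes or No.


Input string: 'vhjfz'
Reversed: 'zfjhv'
Compare pairs: s[0]='v' vs s[4]='z' (mismatch), s[1]='h' vs s[3]='f' (mismatch)
Palindrome: No


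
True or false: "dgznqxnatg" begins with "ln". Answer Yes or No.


Input string: 'dgznqxnatg'
Prefix to check: 'ln'
First 2 characters of input: 'dg'
Match: False
Result: No


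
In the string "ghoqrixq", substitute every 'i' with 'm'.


Input string: 'ghoqrixq'
Operation: replace 'i' with 'm'
Positions of 'i': 5
After replacement: ghoqrmxq


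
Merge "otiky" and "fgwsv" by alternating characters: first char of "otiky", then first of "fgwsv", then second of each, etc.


String 1: 'otiky'
String 2: 'fgwsv'
Operation: alternate characters
Pairs: 'o'+'f', 't'+'g', 'i'+'w', 'k'+'s', 'y'+'v'
Result: oftgiwksyv


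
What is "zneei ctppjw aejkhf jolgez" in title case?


Input string: 'zneei ctppjw aejkhf jolgez'
Operation: capitalize first letter of each word
Word transformations: 'zneei'->'Zneei', 'ctppjw'->'Ctppjw', 'aejkhf'->'Aejkhf', 'jolgez'->'Jolgez'
Result: Zneei Ctppjw Aejkhf Jolgez


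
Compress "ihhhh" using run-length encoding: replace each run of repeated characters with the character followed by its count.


Input: 'ihhhh'
Operation: identify consecutive runs
Runs: 'i' -> i1, 'hhhh' -> h4
Encoded: i1h4


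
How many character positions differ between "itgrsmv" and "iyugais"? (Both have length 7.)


String 1: 'itgrsmv'
String 2: 'iyugais'
Compare each position: pos 0: 'i'=='i', pos 1: 't'!='y', pos 2: 'g'!='u', pos 3: 'r'!='g', pos 4: 's'!='a', pos 5: 'm'!='i', pos 6: 'v'!='s'
Differing positions: 6
Hamming distance: 6
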